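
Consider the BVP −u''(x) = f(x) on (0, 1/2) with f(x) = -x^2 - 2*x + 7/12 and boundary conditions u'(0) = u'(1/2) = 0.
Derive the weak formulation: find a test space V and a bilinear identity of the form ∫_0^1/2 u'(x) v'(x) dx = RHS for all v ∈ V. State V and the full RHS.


V = H^1(0, 1/2) (no boundary constraint on v; u is determined up to an additive constant); weak form: ∫_0^1/2 u'v' dx = ∫_0^1/2 (-x^2 - 2*x + 7/12) v dx for all v ∈ V.

Multiply both sides by a test function v and integrate from 0 to 1/2:
  ∫_0^1/2 −u''(x) v(x) dx = ∫_0^1/2 f(x) v(x) dx.
Integrate the LHS by parts once:
  ∫_0^1/2 −u'' v dx = −[u'(x) v(x)]_0^1/2 + ∫_0^1/2 u'(x) v'(x) dx.
Thus ∫_0^1/2 u'(x) v'(x) dx = ∫_0^1/2 f(x) v(x) dx + [u'(x) v(x)]_0^1/2.
Choose V so that boundary terms are either known or forced to vanish.
u has homogeneous Neumann: u'(0) = u'(1/2) = 0. So [u' v]_0^1/2 = 0·v(1/2) − 0·v(0) = 0 for any v; take V = H^1(0, 1/2).
Weak formulation: find u (satisfying any essential BC) such that ∫_0^1/2 u'(x) v'(x) dx = ∫_0^1/2 f v dx for all v ∈ V (homogeneous Neumann, so boundary terms vanish).
Substituting f(x) = -x^2 - 2*x + 7/12, the right-hand side is ∫_0^1/2 (-x^2 - 2*x + 7/12) v dx.
Compatibility check (pure Neumann): taking v ≡ 1 ∈ V gives 0 = ∫_0^1/2 f dx + (0) − (0), i.e. ∫_0^1/2 f dx must equal u'(0) − u'(1/2) = 0. Indeed ∫_0^1/2 (-x^2 - 2*x + 7/12) dx = 0, so the data are compatible. The solution is then unique only up to an additive constant (fix it e.g. by requiring ∫_0^1/2 u dx = 0).


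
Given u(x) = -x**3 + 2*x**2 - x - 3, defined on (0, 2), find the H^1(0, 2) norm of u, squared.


||u||_{H^1}^2 = 608/21

The H^1 norm (squared) on an interval (0, L) is
  ||u||_{H^1}^2 = ∫_0^L u(x)^2 dx + ∫_0^L u'(x)^2 dx.
Compute u'(x) = -3*x**2 + 4*x - 1.
Then u(x)^2 = x**6 - 4*x**5 + 6*x**4 + 2*x**3 - 11*x**2 + 6*x + 9 and u'(x)^2 = 9*x**4 - 24*x**3 + 22*x**2 - 8*x + 1.
Integrate each monomial from 0 to 2 using ∫_0^2 c·x^n dx = c·2^(n+1)/(n+1):
  ∫_0^2 u(x)^2 dx = ∫_0^2 (x^6 - 4*x^5 + 6*x^4 + 2*x^3 - 11*x^2 + 6*x + 9) dx. Term by term:
    ∫_0^2 x^6 dx = 128/7;  ∫_0^2 -4*x^5 dx = -128/3;  ∫_0^2 6*x^4 dx = 192/5;
    ∫_0^2 2*x^3 dx = 8;  ∫_0^2 -11*x^2 dx = -88/3;  ∫_0^2 6*x dx = 12;
    ∫_0^2 9 dx = 18.
  Sum: 128/7 − 128/3 + 192/5 + 8 − 88/3 + 12 + 18 = 794/35.
  ∫_0^2 u'(x)^2 dx = ∫_0^2 (9*x^4 - 24*x^3 + 22*x^2 - 8*x + 1) dx. Term by term:
    ∫_0^2 9*x^4 dx = 288/5;  ∫_0^2 -24*x^3 dx = -96;  ∫_0^2 22*x^2 dx = 176/3;
    ∫_0^2 -8*x dx = -16;  ∫_0^2 1 dx = 2.
  Sum: 288/5 − 96 + 176/3 − 16 + 2 = 94/15.
Adding: ||u||_{H^1}^2 = 794/35 + 94/15 = 608/21.


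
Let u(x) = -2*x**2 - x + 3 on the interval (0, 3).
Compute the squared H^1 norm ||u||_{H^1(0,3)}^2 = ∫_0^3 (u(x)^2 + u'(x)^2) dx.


||u||_{H^1}^2 = 1797/5

The H^1 norm (squared) on an interval (0, L) is
  ||u||_{H^1}^2 = ∫_0^L u(x)^2 dx + ∫_0^L u'(x)^2 dx.
Compute u'(x) = -4*x - 1.
Then u(x)^2 = 4*x**4 + 4*x**3 - 11*x**2 - 6*x + 9 and u'(x)^2 = 16*x**2 + 8*x + 1.
Integrate each monomial from 0 to 3 using ∫_0^3 c·x^n dx = c·3^(n+1)/(n+1):
  ∫_0^3 u(x)^2 dx = ∫_0^3 (4*x^4 + 4*x^3 - 11*x^2 - 6*x + 9) dx. Term by term:
    ∫_0^3 4*x^4 dx = 972/5;  ∫_0^3 4*x^3 dx = 81;  ∫_0^3 -11*x^2 dx = -99;
    ∫_0^3 -6*x dx = -27;  ∫_0^3 9 dx = 27.
  Sum: 972/5 + 81 − 99 − 27 + 27 = 882/5.
  ∫_0^3 u'(x)^2 dx = ∫_0^3 (16*x^2 + 8*x + 1) dx. Term by term:
    ∫_0^3 16*x^2 dx = 144;  ∫_0^3 8*x dx = 36;  ∫_0^3 1 dx = 3.
  Sum: 144 + 36 + 3 = 183.
Adding: ||u||_{H^1}^2 = 882/5 + 183 = 1797/5.


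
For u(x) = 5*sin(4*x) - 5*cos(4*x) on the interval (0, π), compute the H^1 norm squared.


||u||_{H^1(0,π)}^2 = 425*π

u'(x) = 20*sin(4*x) + 20*cos(4*x).
Expand u² and (u')² and integrate term by term on (0, π), using: for integers n ≥ 1, ∫_0^π sin²(nx) dx = ∫_0^π cos²(nx) dx = π/2; for n ≠ n', ∫_0^π sin(nx)sin(n'x) dx = ∫_0^π cos(nx)cos(n'x) dx = 0; and by product-to-sum, ∫_0^π sin(nx)cos(n'x) dx = ½∫_0^π [sin((n+n')x) + sin((n−n')x)] dx, which is 0 when n+n' is even and 2n/(n²−n'²) when n+n' is odd (it need not vanish on (0, π)).
  u² squared terms: (-5)²·∫cos(4x)² dx = 25·π/2 = 25*π/2;  (5)²·∫sin(4x)² dx = 25·π/2 = 25*π/2.
  u² cross terms: 2·(-5)·(5)·∫cos(4x)·sin(4x) dx = -50·(0) = 0.
  So ∫_0^π u² dx = 25*π/2 + 25*π/2 + 0 = 25*π.
  (u')² squared terms: (20)²·∫cos(4x)² dx = 400·π/2 = 200*π;  (20)²·∫sin(4x)² dx = 400·π/2 = 200*π.
  (u')² cross terms: 2·(20)·(20)·∫cos(4x)·sin(4x) dx = 800·(0) = 0.
  So ∫_0^π (u')² dx = 200*π + 200*π + 0 = 400*π.
||u||_{H^1}^2 = (25*π) + (400*π) = 425*π.


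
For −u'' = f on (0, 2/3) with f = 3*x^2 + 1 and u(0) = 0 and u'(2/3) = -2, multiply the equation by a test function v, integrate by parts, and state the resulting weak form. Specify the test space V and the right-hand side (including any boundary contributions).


V = {v ∈ H^1(0, 2/3) : v(0) = 0} (test functions vanish at x = 0 where u is specified); weak form: ∫_0^2/3 u'v' dx = ∫_0^2/3 (3*x^2 + 1) v dx − 2·v(2/3) for all v ∈ V.

Multiply both sides by a test function v and integrate from 0 to 2/3:
  ∫_0^2/3 −u''(x) v(x) dx = ∫_0^2/3 f(x) v(x) dx.
Integrate the LHS by parts once:
  ∫_0^2/3 −u'' v dx = −[u'(x) v(x)]_0^2/3 + ∫_0^2/3 u'(x) v'(x) dx.
Thus ∫_0^2/3 u'(x) v'(x) dx = ∫_0^2/3 f(x) v(x) dx + [u'(x) v(x)]_0^2/3.
Choose V so that boundary terms are either known or forced to vanish.
Mixed BC: u(0) = 0 (Dirichlet) and u'(2/3) = -2 (Neumann). Define V = {v ∈ H^1(0, 2/3) : v(0) = 0}. Then [u' v]_0^2/3 = u'(2/3)·v(2/3) − u'(0)·0 = − 2·v(2/3).
Weak formulation: find u (satisfying any essential BC) such that ∫_0^2/3 u'(x) v'(x) dx = ∫_0^2/3 f v dx − 2·v(2/3) for all v ∈ V (Dirichlet at 0 absorbed into V; Neumann datum at x = 2/3 contributes the boundary term).
Substituting f(x) = 3*x^2 + 1, the right-hand side is ∫_0^2/3 (3*x^2 + 1) v dx − 2·v(2/3).


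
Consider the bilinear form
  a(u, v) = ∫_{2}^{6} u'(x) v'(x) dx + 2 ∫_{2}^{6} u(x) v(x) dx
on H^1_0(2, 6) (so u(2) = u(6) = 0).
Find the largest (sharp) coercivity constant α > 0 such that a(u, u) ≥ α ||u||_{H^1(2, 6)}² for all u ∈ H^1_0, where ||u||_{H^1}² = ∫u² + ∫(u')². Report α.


α = 1

Coercivity of a(·,·) on H^1_0(2, 6) means a(u, u) ≥ α ||u||_{H^1}² for every u ∈ H^1_0.
The interval has length L = 4, and Poincaré/coercivity depend only on L. Here a(u, u) = ∫(u')² + (2)·∫u².
Here c = 2 ≥ 1, so a(u,u) = ∫(u')² + c∫u² ≥ ∫(u')² + ∫u² = ||u||_{H^1}², i.e. α = 1 works. No larger α is possible: a(u,u) ≥ α||u||_{H^1}² means (1−α)∫(u')² ≥ (α−c)∫u², and for the modes u_n = sin(nπ(x−x₀)/L) (x₀ the left endpoint) one has ∫u_n²/∫(u_n')² = (L/(nπ))² → 0, so a(u_n,u_n)/||u_n||_{H^1}² → 1. Hence the optimal constant is α = 1.
Therefore α = 1.


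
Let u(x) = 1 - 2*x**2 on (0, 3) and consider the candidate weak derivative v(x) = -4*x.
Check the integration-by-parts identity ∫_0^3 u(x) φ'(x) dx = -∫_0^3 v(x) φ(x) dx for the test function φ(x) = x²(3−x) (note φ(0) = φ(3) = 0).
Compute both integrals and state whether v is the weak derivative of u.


LHS = 243/5, RHS = 243/5. Yes, v = u' weakly.

u(x) = 1 - 2*x**2, classical derivative u'(x) = -4*x.
φ(x) = x²(3−x), so φ'(x) = 3*x*(2 - x).
Note φ(0) = φ(3) = 0, so the boundary term u·φ vanishes.
LHS = ∫_0^3 u(x) φ'(x) dx = ∫_0^3 (6*x^4 - 12*x^3 - 3*x^2 + 6*x) dx. Term by term:
  ∫_0^3 6*x^4 dx = 1458/5;  ∫_0^3 -12*x^3 dx = -243;  ∫_0^3 -3*x^2 dx = -27;
  ∫_0^3 6*x dx = 27.
Sum: 1458/5 − 243 − 27 + 27 = 243/5.
So LHS = 243/5.
∫_0^3 v(x) φ(x) dx = ∫_0^3 (4*x^4 - 12*x^3) dx. Term by term:
  ∫_0^3 4*x^4 dx = 972/5;  ∫_0^3 -12*x^3 dx = -243.
Sum: 972/5 − 243 = -243/5.
So RHS = -∫_0^3 v(x) φ(x) dx = 243/5.
LHS = RHS, so the identity holds for this test φ.
Moreover u is smooth here and v(x) = u'(x) = -4*x pointwise, so the identity holds for every test function. Hence v is the weak derivative of u.


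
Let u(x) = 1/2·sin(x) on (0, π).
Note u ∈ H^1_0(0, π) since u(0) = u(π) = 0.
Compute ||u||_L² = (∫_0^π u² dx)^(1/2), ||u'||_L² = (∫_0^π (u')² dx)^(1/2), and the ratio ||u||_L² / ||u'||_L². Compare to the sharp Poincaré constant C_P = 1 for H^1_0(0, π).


||u||_L² / ||u'||_L² = 1 = C_P.

u(x) = 1/2·sin(x), so u'(x) = cos(x)/2.
Writing u(x) = A·sin(kπx/L) with A = 1/2 and k = 1, use ∫_0^L sin²(kπx/L) dx = L/2 and ∫_0^L cos²(kπx/L) dx = L/2.
u² = 1/4·sin²(x) and (u')² = 1/4·cos²(x), and each of sin², cos² integrates to L/2 = π/2 over (0, π).
∫_0^π u² dx = π/8, so ||u||_L² = sqrt(2)*sqrt(π)/4.
∫_0^π (u')² dx = π/8, so ||u'||_L² = sqrt(2)*sqrt(π)/4.
Ratio ||u||_L² / ||u'||_L² = 1.
Sharp Poincaré constant on H^1_0(0, π) is C_P = L/π = 1, achieved by sin(x).
This is the k = 1 eigenfunction (up to amplitude), so the ratio equals the sharp Poincaré constant exactly.


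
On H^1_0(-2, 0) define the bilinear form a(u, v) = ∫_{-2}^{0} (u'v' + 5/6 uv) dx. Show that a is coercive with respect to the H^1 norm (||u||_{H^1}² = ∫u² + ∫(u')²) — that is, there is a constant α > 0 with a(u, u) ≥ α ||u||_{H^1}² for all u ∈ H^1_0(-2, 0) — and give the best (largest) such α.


α = (10/3 + π^2)/(4 + π^2)

Coercivity of a(·,·) on H^1_0(-2, 0) means a(u, u) ≥ α ||u||_{H^1}² for every u ∈ H^1_0.
The interval has length L = 2, and Poincaré/coercivity depend only on L. Here a(u, u) = ∫(u')² + (5/6)·∫u².
Here 0 < c = 5/6 < 1. The condition a(u,u) ≥ α||u||_{H^1}² reads (1−α)∫(u')² ≥ (α−c)∫u². Any admissible α is ≤ 1 (rapidly oscillating u have ∫u²/∫(u')² → 0), and α = 1 would force 0 ≥ (1−c)∫u², impossible since c < 1; so 1−α > 0. By the sharp Poincaré inequality on H^1_0 of an interval of length L, ∫(u')² ≥ (π/L)²∫u² with equality for the first sine mode sin(π(x−x₀)/L) (x₀ the left endpoint), so the inequality holds for all u iff (1−α)(π/L)² ≥ α − c, i.e. α ≤ ((π/L)² + c)/((π/L)² + 1) = (1 + c(L/π)²)/(1 + (L/π)²). With (π/L)² = π^2/4 and c = 5/6, the largest admissible constant is α = ((π/L)² + c)/((π/L)² + 1).
Simplifying, α = (10/3 + π^2)/(4 + π^2).


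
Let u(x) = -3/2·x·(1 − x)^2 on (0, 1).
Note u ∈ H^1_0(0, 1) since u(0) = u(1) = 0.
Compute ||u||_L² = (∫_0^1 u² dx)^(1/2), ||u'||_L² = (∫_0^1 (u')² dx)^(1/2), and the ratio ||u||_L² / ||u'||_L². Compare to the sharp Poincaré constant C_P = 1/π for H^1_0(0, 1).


||u||_L² / ||u'||_L² = sqrt(14)/14 < C_P = 1/π.

u(x) = -3/2·x·(1 − x)^2, so u'(x) = -9*x^2/2 + 6*x - 3/2.
u(x) = -3/2·x·(1 − x)^2 vanishes at x = 0 and x = 1, so u ∈ H^1_0(0, 1). Differentiate via the product rule and integrate the resulting polynomials term by term.
  ∫_0^1 u² dx = ∫_0^1 (9*x^6/4 - 9*x^5 + 27*x^4/2 - 9*x^3 + 9*x^2/4) dx. Term by term:
    ∫_0^1 9*x^6/4 dx = 9/28;  ∫_0^1 -9*x^5 dx = -3/2;  ∫_0^1 27*x^4/2 dx = 27/10;
    ∫_0^1 -9*x^3 dx = -9/4;  ∫_0^1 9*x^2/4 dx = 3/4.
  Sum: 9/28 − 3/2 + 27/10 − 9/4 + 3/4 = 3/140.
  ∫_0^1 (u')² dx = ∫_0^1 (81*x^4/4 - 54*x^3 + 99*x^2/2 - 18*x + 9/4) dx. Term by term:
    ∫_0^1 81*x^4/4 dx = 81/20;  ∫_0^1 -54*x^3 dx = -27/2;  ∫_0^1 99*x^2/2 dx = 33/2;
    ∫_0^1 -18*x dx = -9;  ∫_0^1 9/4 dx = 9/4.
  Sum: 81/20 − 27/2 + 33/2 − 9 + 9/4 = 3/10.
∫_0^1 u² dx = 3/140, so ||u||_L² = sqrt(105)/70.
∫_0^1 (u')² dx = 3/10, so ||u'||_L² = sqrt(30)/10.
Ratio ||u||_L² / ||u'||_L² = sqrt(14)/14.
Sharp Poincaré constant on H^1_0(0, 1) is C_P = L/π = 1/π, achieved by sin(π·x).
A polynomial bump cannot attain the sharp Poincaré constant (only the first sine eigenfunction does), so the ratio is strictly less than C_P, consistent with ||u||_L² ≤ C_P ||u'||_L².


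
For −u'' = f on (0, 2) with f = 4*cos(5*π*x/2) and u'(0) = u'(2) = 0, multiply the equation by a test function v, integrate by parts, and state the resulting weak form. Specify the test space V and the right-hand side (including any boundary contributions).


V = H^1(0, 2) (no boundary constraint on v; u is determined up to an additive constant); weak form: ∫_0^2 u'v' dx = ∫_0^2 (4*cos(5*π*x/2)) v dx for all v ∈ V.

Multiply both sides by a test function v and integrate from 0 to 2:
  ∫_0^2 −u''(x) v(x) dx = ∫_0^2 f(x) v(x) dx.
Integrate the LHS by parts once:
  ∫_0^2 −u'' v dx = −[u'(x) v(x)]_0^2 + ∫_0^2 u'(x) v'(x) dx.
Thus ∫_0^2 u'(x) v'(x) dx = ∫_0^2 f(x) v(x) dx + [u'(x) v(x)]_0^2.
Choose V so that boundary terms are either known or forced to vanish.
u has homogeneous Neumann: u'(0) = u'(2) = 0. So [u' v]_0^2 = 0·v(2) − 0·v(0) = 0 for any v; take V = H^1(0, 2).
Weak formulation: find u (satisfying any essential BC) such that ∫_0^2 u'(x) v'(x) dx = ∫_0^2 f v dx for all v ∈ V (homogeneous Neumann, so boundary terms vanish).
Substituting f(x) = 4*cos(5*π*x/2), the right-hand side is ∫_0^2 (4*cos(5*π*x/2)) v dx.
Compatibility check (pure Neumann): taking v ≡ 1 ∈ V gives 0 = ∫_0^2 f dx + (0) − (0), i.e. ∫_0^2 f dx must equal u'(0) − u'(2) = 0. Indeed ∫_0^2 (4*cos(5*π*x/2)) dx = 0, so the data are compatible. The solution is then unique only up to an additive constant (fix it e.g. by requiring ∫_0^2 u dx = 0).


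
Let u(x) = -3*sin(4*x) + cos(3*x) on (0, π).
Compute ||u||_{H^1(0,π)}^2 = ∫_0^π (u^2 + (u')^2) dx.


||u||_{H^1(0,π)}^2 = -480/7 + 163*π/2

u'(x) = -3*sin(3*x) - 12*cos(4*x).
Expand u² and (u')² and integrate term by term on (0, π), using: for integers n ≥ 1, ∫_0^π sin²(nx) dx = ∫_0^π cos²(nx) dx = π/2; for n ≠ n', ∫_0^π sin(nx)sin(n'x) dx = ∫_0^π cos(nx)cos(n'x) dx = 0; and by product-to-sum, ∫_0^π sin(nx)cos(n'x) dx = ½∫_0^π [sin((n+n')x) + sin((n−n')x)] dx, which is 0 when n+n' is even and 2n/(n²−n'²) when n+n' is odd (it need not vanish on (0, π)).
  u² squared terms: (-3)²·∫sin(4x)² dx = 9·π/2 = 9*π/2;  (1)²·∫cos(3x)² dx = 1·π/2 = π/2.
  u² cross terms: 2·(-3)·(1)·∫sin(4x)·cos(3x) dx = -6·(8/7) = -48/7.
  So ∫_0^π u² dx = 9*π/2 + π/2 − 48/7 = -48/7 + 5*π.
  (u')² squared terms: (-12)²·∫cos(4x)² dx = 144·π/2 = 72*π;  (-3)²·∫sin(3x)² dx = 9·π/2 = 9*π/2.
  (u')² cross terms: 2·(-12)·(-3)·∫cos(4x)·sin(3x) dx = 72·(-6/7) = -432/7.
  So ∫_0^π (u')² dx = 72*π + 9*π/2 − 432/7 = -432/7 + 153*π/2.
||u||_{H^1}^2 = (-48/7 + 5*π) + (-432/7 + 153*π/2) = -480/7 + 163*π/2.


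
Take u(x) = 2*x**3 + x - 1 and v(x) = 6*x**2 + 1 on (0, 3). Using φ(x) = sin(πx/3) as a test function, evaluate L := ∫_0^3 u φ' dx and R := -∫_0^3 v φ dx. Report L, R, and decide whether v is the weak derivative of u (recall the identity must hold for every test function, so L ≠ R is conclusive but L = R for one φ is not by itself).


LHS = -168/π + 648/π^3, RHS = -168/π + 648/π^3. Yes, v = u' weakly.

u(x) = 2*x**3 + x - 1, classical derivative u'(x) = 6*x**2 + 1.
φ(x) = sin(πx/3), so φ'(x) = π*cos(π*x/3)/3.
Note φ(0) = φ(3) = 0, so the boundary term u·φ vanishes.
LHS = ∫_0^3 u(x) φ'(x) dx = ∫_0^3 (2*π*x^3*cos(π*x/3)/3 + π*x*cos(π*x/3)/3 - π*cos(π*x/3)/3) dx. Term by term:
  ∫_0^3 -π*cos(π*x/3)/3 dx = 0;  ∫_0^3 π*x*cos(π*x/3)/3 dx = -6/π;  ∫_0^3 2*π*x^3*cos(π*x/3)/3 dx = -162/π + 648/π^3.
Sum: 0 − 6/π + -162/π + 648/π^3 = -168/π + 648/π^3.
So LHS = -168/π + 648/π^3.
∫_0^3 v(x) φ(x) dx = ∫_0^3 (6*x^2*sin(π*x/3) + sin(π*x/3)) dx. Term by term:
  ∫_0^3 6*x^2*sin(π*x/3) dx = -648/π^3 + 162/π;  ∫_0^3 sin(π*x/3) dx = 6/π.
Sum: -648/π^3 + 162/π + 6/π = -648/π^3 + 168/π.
So RHS = -∫_0^3 v(x) φ(x) dx = -168/π + 648/π^3.
LHS = RHS, so the identity holds for this test φ.
Moreover u is smooth here and v(x) = u'(x) = 6*x**2 + 1 pointwise, so the identity holds for every test function. Hence v is the weak derivative of u.


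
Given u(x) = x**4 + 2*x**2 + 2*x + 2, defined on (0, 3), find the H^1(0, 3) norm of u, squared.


||u||_{H^1}^2 = 82149/7

The H^1 norm (squared) on an interval (0, L) is
  ||u||_{H^1}^2 = ∫_0^L u(x)^2 dx + ∫_0^L u'(x)^2 dx.
Compute u'(x) = 4*x**3 + 4*x + 2.
Then u(x)^2 = x**8 + 4*x**6 + 4*x**5 + 8*x**4 + 8*x**3 + 12*x**2 + 8*x + 4 and u'(x)^2 = 16*x**6 + 32*x**4 + 16*x**3 + 16*x**2 + 16*x + 4.
Integrate each monomial from 0 to 3 using ∫_0^3 c·x^n dx = c·3^(n+1)/(n+1):
  ∫_0^3 u(x)^2 dx = ∫_0^3 (x^8 + 4*x^6 + 4*x^5 + 8*x^4 + 8*x^3 + 12*x^2 + 8*x + 4) dx. Term by term:
    ∫_0^3 x^8 dx = 2187;  ∫_0^3 4*x^6 dx = 8748/7;  ∫_0^3 4*x^5 dx = 486;
    ∫_0^3 8*x^4 dx = 1944/5;  ∫_0^3 8*x^3 dx = 162;  ∫_0^3 12*x^2 dx = 108;
    ∫_0^3 8*x dx = 36;  ∫_0^3 4 dx = 12.
  Sum: 2187 + 8748/7 + 486 + 1944/5 + 162 + 108 + 36 + 12 = 162033/35.
  ∫_0^3 u'(x)^2 dx = ∫_0^3 (16*x^6 + 32*x^4 + 16*x^3 + 16*x^2 + 16*x + 4) dx. Term by term:
    ∫_0^3 16*x^6 dx = 34992/7;  ∫_0^3 32*x^4 dx = 7776/5;  ∫_0^3 16*x^3 dx = 324;
    ∫_0^3 16*x^2 dx = 144;  ∫_0^3 16*x dx = 72;  ∫_0^3 4 dx = 12.
  Sum: 34992/7 + 7776/5 + 324 + 144 + 72 + 12 = 248712/35.
Adding: ||u||_{H^1}^2 = 162033/35 + 248712/35 = 82149/7.


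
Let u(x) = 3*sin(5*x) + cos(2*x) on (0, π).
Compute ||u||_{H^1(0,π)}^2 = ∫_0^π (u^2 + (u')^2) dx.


||u||_{H^1(0,π)}^2 = 100/7 + 239*π/2

u'(x) = -2*sin(2*x) + 15*cos(5*x).
Expand u² and (u')² and integrate term by term on (0, π), using: for integers n ≥ 1, ∫_0^π sin²(nx) dx = ∫_0^π cos²(nx) dx = π/2; for n ≠ n', ∫_0^π sin(nx)sin(n'x) dx = ∫_0^π cos(nx)cos(n'x) dx = 0; and by product-to-sum, ∫_0^π sin(nx)cos(n'x) dx = ½∫_0^π [sin((n+n')x) + sin((n−n')x)] dx, which is 0 when n+n' is even and 2n/(n²−n'²) when n+n' is odd (it need not vanish on (0, π)).
  u² squared terms: (3)²·∫sin(5x)² dx = 9·π/2 = 9*π/2;  (1)²·∫cos(2x)² dx = 1·π/2 = π/2.
  u² cross terms: 2·(3)·(1)·∫sin(5x)·cos(2x) dx = 6·(10/21) = 20/7.
  So ∫_0^π u² dx = 9*π/2 + π/2 + 20/7 = 20/7 + 5*π.
  (u')² squared terms: (-2)²·∫sin(2x)² dx = 4·π/2 = 2*π;  (15)²·∫cos(5x)² dx = 225·π/2 = 225*π/2.
  (u')² cross terms: 2·(-2)·(15)·∫sin(2x)·cos(5x) dx = -60·(-4/21) = 80/7.
  So ∫_0^π (u')² dx = 2*π + 225*π/2 + 80/7 = 80/7 + 229*π/2.
||u||_{H^1}^2 = (20/7 + 5*π) + (80/7 + 229*π/2) = 100/7 + 239*π/2.


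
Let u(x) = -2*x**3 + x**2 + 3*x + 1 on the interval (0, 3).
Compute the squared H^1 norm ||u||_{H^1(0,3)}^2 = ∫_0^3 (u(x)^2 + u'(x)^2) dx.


||u||_{H^1}^2 = 20373/14

The H^1 norm (squared) on an interval (0, L) is
  ||u||_{H^1}^2 = ∫_0^L u(x)^2 dx + ∫_0^L u'(x)^2 dx.
Compute u'(x) = -6*x**2 + 2*x + 3.
Then u(x)^2 = 4*x**6 - 4*x**5 - 11*x**4 + 2*x**3 + 11*x**2 + 6*x + 1 and u'(x)^2 = 36*x**4 - 24*x**3 - 32*x**2 + 12*x + 9.
Integrate each monomial from 0 to 3 using ∫_0^3 c·x^n dx = c·3^(n+1)/(n+1):
  ∫_0^3 u(x)^2 dx = ∫_0^3 (4*x^6 - 4*x^5 - 11*x^4 + 2*x^3 + 11*x^2 + 6*x + 1) dx. Term by term:
    ∫_0^3 4*x^6 dx = 8748/7;  ∫_0^3 -4*x^5 dx = -486;  ∫_0^3 -11*x^4 dx = -2673/5;
    ∫_0^3 2*x^3 dx = 81/2;  ∫_0^3 11*x^2 dx = 99;  ∫_0^3 6*x dx = 27;
    ∫_0^3 1 dx = 3.
  Sum: 8748/7 − 486 − 2673/5 + 81/2 + 99 + 27 + 3 = 27903/70.
  ∫_0^3 u'(x)^2 dx = ∫_0^3 (36*x^4 - 24*x^3 - 32*x^2 + 12*x + 9) dx. Term by term:
    ∫_0^3 36*x^4 dx = 8748/5;  ∫_0^3 -24*x^3 dx = -486;  ∫_0^3 -32*x^2 dx = -288;
    ∫_0^3 12*x dx = 54;  ∫_0^3 9 dx = 27.
  Sum: 8748/5 − 486 − 288 + 54 + 27 = 5283/5.
Adding: ||u||_{H^1}^2 = 27903/70 + 5283/5 = 20373/14.


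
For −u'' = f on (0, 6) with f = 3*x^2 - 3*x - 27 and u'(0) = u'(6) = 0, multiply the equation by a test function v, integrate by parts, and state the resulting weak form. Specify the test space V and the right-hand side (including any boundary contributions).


V = H^1(0, 6) (no boundary constraint on v; u is determined up to an additive constant); weak form: ∫_0^6 u'v' dx = ∫_0^6 (3*x^2 - 3*x - 27) v dx for all v ∈ V.

Multiply both sides by a test function v and integrate from 0 to 6:
  ∫_0^6 −u''(x) v(x) dx = ∫_0^6 f(x) v(x) dx.
Integrate the LHS by parts once:
  ∫_0^6 −u'' v dx = −[u'(x) v(x)]_0^6 + ∫_0^6 u'(x) v'(x) dx.
Thus ∫_0^6 u'(x) v'(x) dx = ∫_0^6 f(x) v(x) dx + [u'(x) v(x)]_0^6.
Choose V so that boundary terms are either known or forced to vanish.
u has homogeneous Neumann: u'(0) = u'(6) = 0. So [u' v]_0^6 = 0·v(6) − 0·v(0) = 0 for any v; take V = H^1(0, 6).
Weak formulation: find u (satisfying any essential BC) such that ∫_0^6 u'(x) v'(x) dx = ∫_0^6 f v dx for all v ∈ V (homogeneous Neumann, so boundary terms vanish).
Substituting f(x) = 3*x^2 - 3*x - 27, the right-hand side is ∫_0^6 (3*x^2 - 3*x - 27) v dx.
Compatibility check (pure Neumann): taking v ≡ 1 ∈ V gives 0 = ∫_0^6 f dx + (0) − (0), i.e. ∫_0^6 f dx must equal u'(0) − u'(6) = 0. Indeed ∫_0^6 (3*x^2 - 3*x - 27) dx = 0, so the data are compatible. The solution is then unique only up to an additive constant (fix it e.g. by requiring ∫_0^6 u dx = 0).


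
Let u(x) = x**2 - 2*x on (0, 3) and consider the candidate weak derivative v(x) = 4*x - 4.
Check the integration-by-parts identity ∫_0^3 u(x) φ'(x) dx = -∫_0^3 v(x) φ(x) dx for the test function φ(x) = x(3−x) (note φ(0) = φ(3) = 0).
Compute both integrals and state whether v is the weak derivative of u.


LHS = -9/2, RHS = -9. No, v is not the weak derivative of u.

u(x) = x**2 - 2*x, classical derivative u'(x) = 2*x - 2.
φ(x) = x(3−x), so φ'(x) = 3 - 2*x.
Note φ(0) = φ(3) = 0, so the boundary term u·φ vanishes.
LHS = ∫_0^3 u(x) φ'(x) dx = ∫_0^3 (-2*x^3 + 7*x^2 - 6*x) dx. Term by term:
  ∫_0^3 -2*x^3 dx = -81/2;  ∫_0^3 7*x^2 dx = 63;  ∫_0^3 -6*x dx = -27.
Sum: -81/2 + 63 − 27 = -9/2.
So LHS = -9/2.
∫_0^3 v(x) φ(x) dx = ∫_0^3 (-4*x^3 + 16*x^2 - 12*x) dx. Term by term:
  ∫_0^3 -4*x^3 dx = -81;  ∫_0^3 16*x^2 dx = 144;  ∫_0^3 -12*x dx = -54.
Sum: -81 + 144 − 54 = 9.
So RHS = -∫_0^3 v(x) φ(x) dx = -9.
LHS − RHS = 9/2 ≠ 0, so the identity fails.
(For a valid weak derivative the identity must hold for EVERY test function, in particular this one. The failure shows v is NOT the weak derivative of u.)
Correct weak derivative would be u'(x) = 2*x - 2.


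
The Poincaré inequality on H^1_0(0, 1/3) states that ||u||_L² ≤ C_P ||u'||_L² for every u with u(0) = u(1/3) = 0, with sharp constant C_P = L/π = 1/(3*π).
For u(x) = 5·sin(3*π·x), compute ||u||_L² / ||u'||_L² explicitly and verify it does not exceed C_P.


||u||_L² / ||u'||_L² = 1/(3*π) = C_P.

u(x) = 5·sin(3*π·x), so u'(x) = 15*π*cos(3*π*x).
Writing u(x) = A·sin(kπx/L) with A = 5 and k = 1, use ∫_0^L sin²(kπx/L) dx = L/2 and ∫_0^L cos²(kπx/L) dx = L/2.
u² = 25·sin²(3*π·x) and (u')² = 225*π^2·cos²(3*π·x), and each of sin², cos² integrates to L/2 = 1/6 over (0, 1/3).
∫_0^1/3 u² dx = 25/6, so ||u||_L² = 5*sqrt(6)/6.
∫_0^1/3 (u')² dx = 75*π^2/2, so ||u'||_L² = 5*sqrt(6)*π/2.
Ratio ||u||_L² / ||u'||_L² = 1/(3*π).
Sharp Poincaré constant on H^1_0(0, 1/3) is C_P = L/π = 1/(3*π), achieved by sin(3*π·x).
This is the k = 1 eigenfunction (up to amplitude), so the ratio equals the sharp Poincaré constant exactly.


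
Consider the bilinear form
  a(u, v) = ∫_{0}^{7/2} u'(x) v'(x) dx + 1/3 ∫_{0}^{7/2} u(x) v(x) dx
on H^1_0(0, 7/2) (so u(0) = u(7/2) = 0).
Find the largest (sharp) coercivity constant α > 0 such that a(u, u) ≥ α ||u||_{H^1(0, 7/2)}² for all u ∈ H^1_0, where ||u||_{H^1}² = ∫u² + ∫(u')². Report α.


α = (49 + 12*π^2)/(3*(4*π^2 + 49))

Coercivity of a(·,·) on H^1_0(0, 7/2) means a(u, u) ≥ α ||u||_{H^1}² for every u ∈ H^1_0.
The interval has length L = 7/2, and Poincaré/coercivity depend only on L. Here a(u, u) = ∫(u')² + (1/3)·∫u².
Here 0 < c = 1/3 < 1. The condition a(u,u) ≥ α||u||_{H^1}² reads (1−α)∫(u')² ≥ (α−c)∫u². Any admissible α is ≤ 1 (rapidly oscillating u have ∫u²/∫(u')² → 0), and α = 1 would force 0 ≥ (1−c)∫u², impossible since c < 1; so 1−α > 0. By the sharp Poincaré inequality on H^1_0 of an interval of length L, ∫(u')² ≥ (π/L)²∫u² with equality for the first sine mode sin(π(x−x₀)/L) (x₀ the left endpoint), so the inequality holds for all u iff (1−α)(π/L)² ≥ α − c, i.e. α ≤ ((π/L)² + c)/((π/L)² + 1) = (1 + c(L/π)²)/(1 + (L/π)²). With (π/L)² = 4*π^2/49 and c = 1/3, the largest admissible constant is α = ((π/L)² + c)/((π/L)² + 1).
Simplifying, α = (49 + 12*π^2)/(3*(4*π^2 + 49)).


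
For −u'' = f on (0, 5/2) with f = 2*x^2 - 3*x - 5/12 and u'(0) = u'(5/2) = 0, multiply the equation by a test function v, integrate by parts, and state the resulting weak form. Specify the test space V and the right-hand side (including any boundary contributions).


V = H^1(0, 5/2) (no boundary constraint on v; u is determined up to an additive constant); weak form: ∫_0^5/2 u'v' dx = ∫_0^5/2 (2*x^2 - 3*x - 5/12) v dx for all v ∈ V.

Multiply both sides by a test function v and integrate from 0 to 5/2:
  ∫_0^5/2 −u''(x) v(x) dx = ∫_0^5/2 f(x) v(x) dx.
Integrate the LHS by parts once:
  ∫_0^5/2 −u'' v dx = −[u'(x) v(x)]_0^5/2 + ∫_0^5/2 u'(x) v'(x) dx.
Thus ∫_0^5/2 u'(x) v'(x) dx = ∫_0^5/2 f(x) v(x) dx + [u'(x) v(x)]_0^5/2.
Choose V so that boundary terms are either known or forced to vanish.
u has homogeneous Neumann: u'(0) = u'(5/2) = 0. So [u' v]_0^5/2 = 0·v(5/2) − 0·v(0) = 0 for any v; take V = H^1(0, 5/2).
Weak formulation: find u (satisfying any essential BC) such that ∫_0^5/2 u'(x) v'(x) dx = ∫_0^5/2 f v dx for all v ∈ V (homogeneous Neumann, so boundary terms vanish).
Substituting f(x) = 2*x^2 - 3*x - 5/12, the right-hand side is ∫_0^5/2 (2*x^2 - 3*x - 5/12) v dx.
Compatibility check (pure Neumann): taking v ≡ 1 ∈ V gives 0 = ∫_0^5/2 f dx + (0) − (0), i.e. ∫_0^5/2 f dx must equal u'(0) − u'(5/2) = 0. Indeed ∫_0^5/2 (2*x^2 - 3*x - 5/12) dx = 0, so the data are compatible. The solution is then unique only up to an additive constant (fix it e.g. by requiring ∫_0^5/2 u dx = 0).


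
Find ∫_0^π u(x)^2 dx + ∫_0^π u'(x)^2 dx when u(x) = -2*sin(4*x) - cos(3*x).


||u||_{H^1(0,π)}^2 = 320/7 + 39*π

u'(x) = 3*sin(3*x) - 8*cos(4*x).
Expand u² and (u')² and integrate term by term on (0, π), using: for integers n ≥ 1, ∫_0^π sin²(nx) dx = ∫_0^π cos²(nx) dx = π/2; for n ≠ n', ∫_0^π sin(nx)sin(n'x) dx = ∫_0^π cos(nx)cos(n'x) dx = 0; and by product-to-sum, ∫_0^π sin(nx)cos(n'x) dx = ½∫_0^π [sin((n+n')x) + sin((n−n')x)] dx, which is 0 when n+n' is even and 2n/(n²−n'²) when n+n' is odd (it need not vanish on (0, π)).
  u² squared terms: (-1)²·∫cos(3x)² dx = 1·π/2 = π/2;  (-2)²·∫sin(4x)² dx = 4·π/2 = 2*π.
  u² cross terms: 2·(-1)·(-2)·∫cos(3x)·sin(4x) dx = 4·(8/7) = 32/7.
  So ∫_0^π u² dx = π/2 + 2*π + 32/7 = 32/7 + 5*π/2.
  (u')² squared terms: (-8)²·∫cos(4x)² dx = 64·π/2 = 32*π;  (3)²·∫sin(3x)² dx = 9·π/2 = 9*π/2.
  (u')² cross terms: 2·(-8)·(3)·∫cos(4x)·sin(3x) dx = -48·(-6/7) = 288/7.
  So ∫_0^π (u')² dx = 32*π + 9*π/2 + 288/7 = 288/7 + 73*π/2.
||u||_{H^1}^2 = (32/7 + 5*π/2) + (288/7 + 73*π/2) = 320/7 + 39*π.


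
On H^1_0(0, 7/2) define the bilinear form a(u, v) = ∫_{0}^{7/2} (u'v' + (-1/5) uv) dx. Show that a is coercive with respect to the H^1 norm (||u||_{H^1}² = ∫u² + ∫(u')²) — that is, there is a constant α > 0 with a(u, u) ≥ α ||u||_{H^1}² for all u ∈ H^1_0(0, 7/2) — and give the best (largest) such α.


α = (-49 + 20*π^2)/(5*(4*π^2 + 49))

Coercivity of a(·,·) on H^1_0(0, 7/2) means a(u, u) ≥ α ||u||_{H^1}² for every u ∈ H^1_0.
The interval has length L = 7/2, and Poincaré/coercivity depend only on L. Here a(u, u) = ∫(u')² + (-1/5)·∫u².
Here c = -1/5 < 0 with |c| < (π/L)² = 4*π^2/49, so coercivity still holds. The condition a(u,u) ≥ α||u||_{H^1}² reads (1−α)∫(u')² ≥ (α−c)∫u². Any admissible α is ≤ 1 (rapidly oscillating u have ∫u²/∫(u')² → 0), and α = 1 would force 0 ≥ (1−c)∫u², impossible since c < 1; so 1−α > 0. By the sharp Poincaré inequality on H^1_0 of an interval of length L, ∫(u')² ≥ (π/L)²∫u² with equality for the first sine mode sin(π(x−x₀)/L) (x₀ the left endpoint), so the inequality holds for all u iff (1−α)(π/L)² ≥ α − c, i.e. α ≤ ((π/L)² + c)/((π/L)² + 1) = (1 + c(L/π)²)/(1 + (L/π)²). (Direct route, valid since c ≤ 0: Poincaré gives c∫u² ≥ c(L/π)²∫(u')², so a(u,u) ≥ (1 + c(L/π)²)∫(u')², while ||u||_{H^1}² ≤ (1 + (L/π)²)∫(u')²; dividing yields the same α.) With (π/L)² = 4*π^2/49 and c = -1/5, the largest admissible constant is α = ((π/L)² + c)/((π/L)² + 1).
Simplifying, α = (-49 + 20*π^2)/(5*(4*π^2 + 49)).


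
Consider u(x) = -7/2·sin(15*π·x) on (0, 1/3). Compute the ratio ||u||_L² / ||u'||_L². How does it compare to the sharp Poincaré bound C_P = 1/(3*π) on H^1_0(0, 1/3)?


||u||_L² / ||u'||_L² = 1/(15*π) < C_P = 1/(3*π).

u(x) = -7/2·sin(15*π·x), so u'(x) = -105*π*cos(15*π*x)/2.
Writing u(x) = A·sin(kπx/L) with A = -7/2 and k = 5, use ∫_0^L sin²(kπx/L) dx = L/2 and ∫_0^L cos²(kπx/L) dx = L/2.
u² = 49/4·sin²(15*π·x) and (u')² = 11025*π^2/4·cos²(15*π·x), and each of sin², cos² integrates to L/2 = 1/6 over (0, 1/3).
∫_0^1/3 u² dx = 49/24, so ||u||_L² = 7*sqrt(6)/12.
∫_0^1/3 (u')² dx = 3675*π^2/8, so ||u'||_L² = 35*sqrt(6)*π/4.
Ratio ||u||_L² / ||u'||_L² = 1/(15*π).
Sharp Poincaré constant on H^1_0(0, 1/3) is C_P = L/π = 1/(3*π), achieved by sin(3*π·x).
This is the k = 5 harmonic; the ratio L/(kπ) is strictly less than C_P = L/π, consistent with the sharp inequality ||u||_L² ≤ C_P ||u'||_L².


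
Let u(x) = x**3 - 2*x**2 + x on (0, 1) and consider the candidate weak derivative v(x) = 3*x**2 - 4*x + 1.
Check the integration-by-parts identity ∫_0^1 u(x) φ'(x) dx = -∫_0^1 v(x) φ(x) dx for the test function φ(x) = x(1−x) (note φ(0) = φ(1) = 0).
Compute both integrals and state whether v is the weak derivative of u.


LHS = 1/60, RHS = 1/60. Yes, v = u' weakly.

u(x) = x**3 - 2*x**2 + x, classical derivative u'(x) = 3*x**2 - 4*x + 1.
φ(x) = x(1−x), so φ'(x) = 1 - 2*x.
Note φ(0) = φ(1) = 0, so the boundary term u·φ vanishes.
LHS = ∫_0^1 u(x) φ'(x) dx = ∫_0^1 (-2*x^4 + 5*x^3 - 4*x^2 + x) dx. Term by term:
  ∫_0^1 -2*x^4 dx = -2/5;  ∫_0^1 5*x^3 dx = 5/4;  ∫_0^1 -4*x^2 dx = -4/3;
  ∫_0^1 x dx = 1/2.
Sum: -2/5 + 5/4 − 4/3 + 1/2 = 1/60.
So LHS = 1/60.
∫_0^1 v(x) φ(x) dx = ∫_0^1 (-3*x^4 + 7*x^3 - 5*x^2 + x) dx. Term by term:
  ∫_0^1 -3*x^4 dx = -3/5;  ∫_0^1 7*x^3 dx = 7/4;  ∫_0^1 -5*x^2 dx = -5/3;
  ∫_0^1 x dx = 1/2.
Sum: -3/5 + 7/4 − 5/3 + 1/2 = -1/60.
So RHS = -∫_0^1 v(x) φ(x) dx = 1/60.
LHS = RHS, so the identity holds for this test φ.
Moreover u is smooth here and v(x) = u'(x) = 3*x**2 - 4*x + 1 pointwise, so the identity holds for every test function. Hence v is the weak derivative of u.


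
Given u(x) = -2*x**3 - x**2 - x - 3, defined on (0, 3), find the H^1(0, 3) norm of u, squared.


||u||_{H^1}^2 = 334587/70

The H^1 norm (squared) on an interval (0, L) is
  ||u||_{H^1}^2 = ∫_0^L u(x)^2 dx + ∫_0^L u'(x)^2 dx.
Compute u'(x) = -6*x**2 - 2*x - 1.
Then u(x)^2 = 4*x**6 + 4*x**5 + 5*x**4 + 14*x**3 + 7*x**2 + 6*x + 9 and u'(x)^2 = 36*x**4 + 24*x**3 + 16*x**2 + 4*x + 1.
Integrate each monomial from 0 to 3 using ∫_0^3 c·x^n dx = c·3^(n+1)/(n+1):
  ∫_0^3 u(x)^2 dx = ∫_0^3 (4*x^6 + 4*x^5 + 5*x^4 + 14*x^3 + 7*x^2 + 6*x + 9) dx. Term by term:
    ∫_0^3 4*x^6 dx = 8748/7;  ∫_0^3 4*x^5 dx = 486;  ∫_0^3 5*x^4 dx = 243;
    ∫_0^3 14*x^3 dx = 567/2;  ∫_0^3 7*x^2 dx = 63;  ∫_0^3 6*x dx = 27;
    ∫_0^3 9 dx = 27.
  Sum: 8748/7 + 486 + 243 + 567/2 + 63 + 27 + 27 = 33309/14.
  ∫_0^3 u'(x)^2 dx = ∫_0^3 (36*x^4 + 24*x^3 + 16*x^2 + 4*x + 1) dx. Term by term:
    ∫_0^3 36*x^4 dx = 8748/5;  ∫_0^3 24*x^3 dx = 486;  ∫_0^3 16*x^2 dx = 144;
    ∫_0^3 4*x dx = 18;  ∫_0^3 1 dx = 3.
  Sum: 8748/5 + 486 + 144 + 18 + 3 = 12003/5.
Adding: ||u||_{H^1}^2 = 33309/14 + 12003/5 = 334587/70.


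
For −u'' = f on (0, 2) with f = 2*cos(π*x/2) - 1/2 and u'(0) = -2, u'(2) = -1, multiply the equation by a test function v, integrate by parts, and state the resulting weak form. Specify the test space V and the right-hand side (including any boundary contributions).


V = H^1(0, 2) (v unrestricted at boundary; u is determined up to an additive constant); weak form: ∫_0^2 u'v' dx = ∫_0^2 (2*cos(π*x/2) - 1/2) v dx − v(2) + 2·v(0) for all v ∈ V.

Multiply both sides by a test function v and integrate from 0 to 2:
  ∫_0^2 −u''(x) v(x) dx = ∫_0^2 f(x) v(x) dx.
Integrate the LHS by parts once:
  ∫_0^2 −u'' v dx = −[u'(x) v(x)]_0^2 + ∫_0^2 u'(x) v'(x) dx.
Thus ∫_0^2 u'(x) v'(x) dx = ∫_0^2 f(x) v(x) dx + [u'(x) v(x)]_0^2.
Choose V so that boundary terms are either known or forced to vanish.
u has inhomogeneous Neumann u'(0) = -2, u'(2) = -1. [u' v]_0^2 = (-1)·v(2) − (-2)·v(0) = − v(2) + 2·v(0). Take V = H^1(0, 2); boundary term becomes part of RHS.
Weak formulation: find u (satisfying any essential BC) such that ∫_0^2 u'(x) v'(x) dx = ∫_0^2 f v dx − v(2) + 2·v(0) for all v ∈ V (Neumann data are natural BCs: they enter the RHS as boundary terms).
Substituting f(x) = 2*cos(π*x/2) - 1/2, the right-hand side is ∫_0^2 (2*cos(π*x/2) - 1/2) v dx − v(2) + 2·v(0).
Compatibility check (pure Neumann): taking v ≡ 1 ∈ V gives 0 = ∫_0^2 f dx + (-1) − (-2), i.e. ∫_0^2 f dx must equal u'(0) − u'(2) = -1. Indeed ∫_0^2 (2*cos(π*x/2) - 1/2) dx = -1, so the data are compatible. The solution is then unique only up to an additive constant (fix it e.g. by requiring ∫_0^2 u dx = 0).


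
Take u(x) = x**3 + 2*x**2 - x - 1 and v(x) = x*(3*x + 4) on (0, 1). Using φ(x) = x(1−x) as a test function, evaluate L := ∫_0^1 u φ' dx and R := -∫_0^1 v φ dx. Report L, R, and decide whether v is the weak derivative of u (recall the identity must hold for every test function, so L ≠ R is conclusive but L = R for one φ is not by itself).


LHS = -19/60, RHS = -29/60. No, v is not the weak derivative of u.

u(x) = x**3 + 2*x**2 - x - 1, classical derivative u'(x) = 3*x**2 + 4*x - 1.
φ(x) = x(1−x), so φ'(x) = 1 - 2*x.
Note φ(0) = φ(1) = 0, so the boundary term u·φ vanishes.
LHS = ∫_0^1 u(x) φ'(x) dx = ∫_0^1 (-2*x^4 - 3*x^3 + 4*x^2 + x - 1) dx. Term by term:
  ∫_0^1 -2*x^4 dx = -2/5;  ∫_0^1 -3*x^3 dx = -3/4;  ∫_0^1 4*x^2 dx = 4/3;
  ∫_0^1 x dx = 1/2;  ∫_0^1 -1 dx = -1.
Sum: -2/5 − 3/4 + 4/3 + 1/2 − 1 = -19/60.
So LHS = -19/60.
∫_0^1 v(x) φ(x) dx = ∫_0^1 (-3*x^4 - x^3 + 4*x^2) dx. Term by term:
  ∫_0^1 -3*x^4 dx = -3/5;  ∫_0^1 -x^3 dx = -1/4;  ∫_0^1 4*x^2 dx = 4/3.
Sum: -3/5 − 1/4 + 4/3 = 29/60.
So RHS = -∫_0^1 v(x) φ(x) dx = -29/60.
LHS − RHS = 1/6 ≠ 0, so the identity fails.
(For a valid weak derivative the identity must hold for EVERY test function, in particular this one. The failure shows v is NOT the weak derivative of u.)
Correct weak derivative would be u'(x) = 3*x**2 + 4*x - 1.


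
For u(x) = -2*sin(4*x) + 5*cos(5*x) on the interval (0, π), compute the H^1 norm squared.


||u||_{H^1(0,π)}^2 = 4160/9 + 359*π

u'(x) = -25*sin(5*x) - 8*cos(4*x).
Expand u² and (u')² and integrate term by term on (0, π), using: for integers n ≥ 1, ∫_0^π sin²(nx) dx = ∫_0^π cos²(nx) dx = π/2; for n ≠ n', ∫_0^π sin(nx)sin(n'x) dx = ∫_0^π cos(nx)cos(n'x) dx = 0; and by product-to-sum, ∫_0^π sin(nx)cos(n'x) dx = ½∫_0^π [sin((n+n')x) + sin((n−n')x)] dx, which is 0 when n+n' is even and 2n/(n²−n'²) when n+n' is odd (it need not vanish on (0, π)).
  u² squared terms: (-2)²·∫sin(4x)² dx = 4·π/2 = 2*π;  (5)²·∫cos(5x)² dx = 25·π/2 = 25*π/2.
  u² cross terms: 2·(-2)·(5)·∫sin(4x)·cos(5x) dx = -20·(-8/9) = 160/9.
  So ∫_0^π u² dx = 2*π + 25*π/2 + 160/9 = 160/9 + 29*π/2.
  (u')² squared terms: (-25)²·∫sin(5x)² dx = 625·π/2 = 625*π/2;  (-8)²·∫cos(4x)² dx = 64·π/2 = 32*π.
  (u')² cross terms: 2·(-25)·(-8)·∫sin(5x)·cos(4x) dx = 400·(10/9) = 4000/9.
  So ∫_0^π (u')² dx = 625*π/2 + 32*π + 4000/9 = 4000/9 + 689*π/2.
||u||_{H^1}^2 = (160/9 + 29*π/2) + (4000/9 + 689*π/2) = 4160/9 + 359*π.


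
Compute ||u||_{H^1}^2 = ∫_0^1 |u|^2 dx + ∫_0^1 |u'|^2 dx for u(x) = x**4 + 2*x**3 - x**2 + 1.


||u||_{H^1}^2 = 7423/630

The H^1 norm (squared) on an interval (0, L) is
  ||u||_{H^1}^2 = ∫_0^L u(x)^2 dx + ∫_0^L u'(x)^2 dx.
Compute u'(x) = 4*x**3 + 6*x**2 - 2*x.
Then u(x)^2 = x**8 + 4*x**7 + 2*x**6 - 4*x**5 + 3*x**4 + 4*x**3 - 2*x**2 + 1 and u'(x)^2 = 16*x**6 + 48*x**5 + 20*x**4 - 24*x**3 + 4*x**2.
Integrate each monomial from 0 to 1 using ∫_0^1 c·x^n dx = c·1^(n+1)/(n+1):
  ∫_0^1 u(x)^2 dx = ∫_0^1 (x^8 + 4*x^7 + 2*x^6 - 4*x^5 + 3*x^4 + 4*x^3 - 2*x^2 + 1) dx. Term by term:
    ∫_0^1 x^8 dx = 1/9;  ∫_0^1 4*x^7 dx = 1/2;  ∫_0^1 2*x^6 dx = 2/7;
    ∫_0^1 -4*x^5 dx = -2/3;  ∫_0^1 3*x^4 dx = 3/5;  ∫_0^1 4*x^3 dx = 1;
    ∫_0^1 -2*x^2 dx = -2/3;  ∫_0^1 1 dx = 1.
  Sum: 1/9 + 1/2 + 2/7 − 2/3 + 3/5 + 1 − 2/3 + 1 = 1363/630.
  ∫_0^1 u'(x)^2 dx = ∫_0^1 (16*x^6 + 48*x^5 + 20*x^4 - 24*x^3 + 4*x^2) dx. Term by term:
    ∫_0^1 16*x^6 dx = 16/7;  ∫_0^1 48*x^5 dx = 8;  ∫_0^1 20*x^4 dx = 4;
    ∫_0^1 -24*x^3 dx = -6;  ∫_0^1 4*x^2 dx = 4/3.
  Sum: 16/7 + 8 + 4 − 6 + 4/3 = 202/21.
Adding: ||u||_{H^1}^2 = 1363/630 + 202/21 = 7423/630.


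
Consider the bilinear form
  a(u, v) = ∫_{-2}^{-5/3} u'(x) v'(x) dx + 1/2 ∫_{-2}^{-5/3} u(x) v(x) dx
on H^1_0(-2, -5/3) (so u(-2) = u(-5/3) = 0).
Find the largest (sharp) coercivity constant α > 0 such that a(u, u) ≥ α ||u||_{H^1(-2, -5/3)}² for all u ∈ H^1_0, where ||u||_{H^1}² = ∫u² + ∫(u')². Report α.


α = (1 + 18*π^2)/(2*(1 + 9*π^2))

Coercivity of a(·,·) on H^1_0(-2, -5/3) means a(u, u) ≥ α ||u||_{H^1}² for every u ∈ H^1_0.
The interval has length L = 1/3, and Poincaré/coercivity depend only on L. Here a(u, u) = ∫(u')² + (1/2)·∫u².
Here 0 < c = 1/2 < 1. The condition a(u,u) ≥ α||u||_{H^1}² reads (1−α)∫(u')² ≥ (α−c)∫u². Any admissible α is ≤ 1 (rapidly oscillating u have ∫u²/∫(u')² → 0), and α = 1 would force 0 ≥ (1−c)∫u², impossible since c < 1; so 1−α > 0. By the sharp Poincaré inequality on H^1_0 of an interval of length L, ∫(u')² ≥ (π/L)²∫u² with equality for the first sine mode sin(π(x−x₀)/L) (x₀ the left endpoint), so the inequality holds for all u iff (1−α)(π/L)² ≥ α − c, i.e. α ≤ ((π/L)² + c)/((π/L)² + 1) = (1 + c(L/π)²)/(1 + (L/π)²). With (π/L)² = 9*π^2 and c = 1/2, the largest admissible constant is α = ((π/L)² + c)/((π/L)² + 1).
Simplifying, α = (1 + 18*π^2)/(2*(1 + 9*π^2)).


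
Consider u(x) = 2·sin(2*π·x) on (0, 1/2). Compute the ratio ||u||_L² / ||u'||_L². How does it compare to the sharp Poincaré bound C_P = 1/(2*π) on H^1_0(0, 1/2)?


||u||_L² / ||u'||_L² = 1/(2*π) = C_P.

u(x) = 2·sin(2*π·x), so u'(x) = 4*π*cos(2*π*x).
Writing u(x) = A·sin(kπx/L) with A = 2 and k = 1, use ∫_0^L sin²(kπx/L) dx = L/2 and ∫_0^L cos²(kπx/L) dx = L/2.
u² = 4·sin²(2*π·x) and (u')² = 16*π^2·cos²(2*π·x), and each of sin², cos² integrates to L/2 = 1/4 over (0, 1/2).
∫_0^1/2 u² dx = 1, so ||u||_L² = 1.
∫_0^1/2 (u')² dx = 4*π^2, so ||u'||_L² = 2*π.
Ratio ||u||_L² / ||u'||_L² = 1/(2*π).
Sharp Poincaré constant on H^1_0(0, 1/2) is C_P = L/π = 1/(2*π), achieved by sin(2*π·x).
This is the k = 1 eigenfunction (up to amplitude), so the ratio equals the sharp Poincaré constant exactly.


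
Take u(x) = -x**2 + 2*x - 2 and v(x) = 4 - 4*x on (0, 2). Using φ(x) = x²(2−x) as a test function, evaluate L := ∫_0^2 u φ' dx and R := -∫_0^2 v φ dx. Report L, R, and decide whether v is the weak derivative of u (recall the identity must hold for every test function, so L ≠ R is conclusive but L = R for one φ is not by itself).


LHS = 8/15, RHS = 16/15. No, v is not the weak derivative of u.

u(x) = -x**2 + 2*x - 2, classical derivative u'(x) = 2 - 2*x.
φ(x) = x²(2−x), so φ'(x) = x*(4 - 3*x).
Note φ(0) = φ(2) = 0, so the boundary term u·φ vanishes.
LHS = ∫_0^2 u(x) φ'(x) dx = ∫_0^2 (3*x^4 - 10*x^3 + 14*x^2 - 8*x) dx. Term by term:
  ∫_0^2 3*x^4 dx = 96/5;  ∫_0^2 -10*x^3 dx = -40;  ∫_0^2 14*x^2 dx = 112/3;
  ∫_0^2 -8*x dx = -16.
Sum: 96/5 − 40 + 112/3 − 16 = 8/15.
So LHS = 8/15.
∫_0^2 v(x) φ(x) dx = ∫_0^2 (4*x^4 - 12*x^3 + 8*x^2) dx. Term by term:
  ∫_0^2 4*x^4 dx = 128/5;  ∫_0^2 -12*x^3 dx = -48;  ∫_0^2 8*x^2 dx = 64/3.
Sum: 128/5 − 48 + 64/3 = -16/15.
So RHS = -∫_0^2 v(x) φ(x) dx = 16/15.
LHS − RHS = -8/15 ≠ 0, so the identity fails.
(For a valid weak derivative the identity must hold for EVERY test function, in particular this one. The failure shows v is NOT the weak derivative of u.)
Correct weak derivative would be u'(x) = 2 - 2*x.
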